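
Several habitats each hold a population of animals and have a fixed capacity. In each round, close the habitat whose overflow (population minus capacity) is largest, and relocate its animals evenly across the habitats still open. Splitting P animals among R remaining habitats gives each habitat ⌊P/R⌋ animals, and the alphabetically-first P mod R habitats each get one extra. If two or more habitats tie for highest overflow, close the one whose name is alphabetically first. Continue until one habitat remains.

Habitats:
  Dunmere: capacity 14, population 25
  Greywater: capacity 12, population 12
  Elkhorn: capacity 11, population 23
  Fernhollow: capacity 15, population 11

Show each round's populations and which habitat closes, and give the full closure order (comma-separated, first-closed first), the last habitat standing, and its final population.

Closure order: Elkhorn, Dunmere, Greywater
Last habitat: Fernhollow with 71 animals

Round 1: Dunmere=25 Elkhorn=23 Fernhollow=11 Greywater=12 → close Elkhorn (overflow 12)
  23÷3 = 7 each, +1 to first 2
Round 2: Dunmere=33 Fernhollow=19 Greywater=19 → close Dunmere (overflow 19)
  33÷2 = 16 each, +1 to first 1
Round 3: Fernhollow=36 Greywater=35 → close Greywater (overflow 23)
  35÷1 = 35 each, +1 to first 0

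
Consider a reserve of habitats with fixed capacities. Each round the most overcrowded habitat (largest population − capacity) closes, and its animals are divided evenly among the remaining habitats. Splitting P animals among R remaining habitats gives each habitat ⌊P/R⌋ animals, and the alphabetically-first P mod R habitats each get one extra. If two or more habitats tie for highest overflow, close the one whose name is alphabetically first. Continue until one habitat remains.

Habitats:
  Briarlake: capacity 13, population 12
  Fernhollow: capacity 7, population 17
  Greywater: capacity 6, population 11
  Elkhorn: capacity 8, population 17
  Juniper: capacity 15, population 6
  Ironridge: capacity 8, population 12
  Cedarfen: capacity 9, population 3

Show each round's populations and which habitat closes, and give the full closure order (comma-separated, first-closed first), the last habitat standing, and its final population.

Closure order: Fernhollow, Elkhorn, Greywater, Ironridge, Briarlake, Cedarfen
Last habitat: Juniper with 78 animals

Round 1: Briarlake=12 Cedarfen=3 Elkhorn=17 Fernhollow=17 Greywater=11 Ironridge=12 Juniper=6 → close Fernhollow (overflow 10)
  17÷6 = 2 each, +1 to first 5
Round 2: Briarlake=15 Cedarfen=6 Elkhorn=20 Greywater=14 Ironridge=15 Juniper=8 → close Elkhorn (overflow 12)
  20÷5 = 4 each, +1 to first 0
Round 3: Briarlake=19 Cedarfen=10 Greywater=18 Ironridge=19 Juniper=12 → close Greywater (overflow 12)
  18÷4 = 4 each, +1 to first 2
Round 4: Briarlake=24 Cedarfen=15 Ironridge=23 Juniper=16 → close Ironridge (overflow 15)
  23÷3 = 7 each, +1 to first 2
Round 5: Briarlake=32 Cedarfen=23 Juniper=23 → close Briarlake (overflow 19)
  32÷2 = 16 each, +1 to first 0
Round 6: Cedarfen=39 Juniper=39 → close Cedarfen (overflow 30)
  39÷1 = 39 each, +1 to first 0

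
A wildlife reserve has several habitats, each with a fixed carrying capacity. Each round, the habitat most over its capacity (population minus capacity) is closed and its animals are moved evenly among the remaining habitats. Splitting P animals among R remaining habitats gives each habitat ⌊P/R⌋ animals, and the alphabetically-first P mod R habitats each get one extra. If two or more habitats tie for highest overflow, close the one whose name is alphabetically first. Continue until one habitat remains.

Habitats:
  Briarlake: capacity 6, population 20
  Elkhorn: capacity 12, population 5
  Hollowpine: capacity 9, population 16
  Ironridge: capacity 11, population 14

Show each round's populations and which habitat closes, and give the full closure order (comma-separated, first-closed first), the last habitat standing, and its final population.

Round 1: Briarlake=20 Elkhorn=5 Hollowpine=16 Ironridge=14 → close Briarlake (overflow 14)
  20÷3 = 6 each, +1 to first 2
Round 2: Elkhorn=12 Hollowpine=23 Ironridge=20 → close Hollowpine (overflow 14)
  23÷2 = 11 each, +1 to first 1
Round 3: Elkhorn=24 Ironridge=31 → close Ironridge (overflow 20)
  31÷1 = 31 each, +1 to first 0

Closure order: Briarlake, Hollowpine, Ironridge
Last habitat: Elkhorn with 55 animals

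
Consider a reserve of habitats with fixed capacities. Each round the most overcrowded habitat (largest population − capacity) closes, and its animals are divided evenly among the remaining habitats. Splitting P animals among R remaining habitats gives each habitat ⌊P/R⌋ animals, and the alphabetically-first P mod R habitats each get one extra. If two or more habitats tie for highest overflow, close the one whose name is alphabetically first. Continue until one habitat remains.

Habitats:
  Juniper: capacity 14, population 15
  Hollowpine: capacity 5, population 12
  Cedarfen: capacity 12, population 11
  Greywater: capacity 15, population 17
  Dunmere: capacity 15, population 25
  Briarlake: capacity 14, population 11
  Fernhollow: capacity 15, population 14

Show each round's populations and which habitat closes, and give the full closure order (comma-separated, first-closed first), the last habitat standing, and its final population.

Closure order: Dunmere, Hollowpine, Greywater, Juniper, Briarlake, Cedarfen
Last habitat: Fernhollow with 105 animals

Round 1: Briarlake=11 Cedarfen=11 Dunmere=25 Fernhollow=14 Greywater=17 Hollowpine=12 Juniper=15 → close Dunmere (overflow 10)
  25÷6 = 4 each, +1 to first 1
Round 2: Briarlake=16 Cedarfen=15 Fernhollow=18 Greywater=21 Hollowpine=16 Juniper=19 → close Hollowpine (overflow 11)
  16÷5 = 3 each, +1 to first 1
Round 3: Briarlake=20 Cedarfen=18 Fernhollow=21 Greywater=24 Juniper=22 → close Greywater (overflow 9)
  24÷4 = 6 each, +1 to first 0
Round 4: Briarlake=26 Cedarfen=24 Fernhollow=27 Juniper=28 → close Juniper (overflow 14)
  28÷3 = 9 each, +1 to first 1
Round 5: Briarlake=36 Cedarfen=33 Fernhollow=36 → close Briarlake (overflow 22)
  36÷2 = 18 each, +1 to first 0
Round 6: Cedarfen=51 Fernhollow=54 → close Cedarfen (overflow 39)
  51÷1 = 51 each, +1 to first 0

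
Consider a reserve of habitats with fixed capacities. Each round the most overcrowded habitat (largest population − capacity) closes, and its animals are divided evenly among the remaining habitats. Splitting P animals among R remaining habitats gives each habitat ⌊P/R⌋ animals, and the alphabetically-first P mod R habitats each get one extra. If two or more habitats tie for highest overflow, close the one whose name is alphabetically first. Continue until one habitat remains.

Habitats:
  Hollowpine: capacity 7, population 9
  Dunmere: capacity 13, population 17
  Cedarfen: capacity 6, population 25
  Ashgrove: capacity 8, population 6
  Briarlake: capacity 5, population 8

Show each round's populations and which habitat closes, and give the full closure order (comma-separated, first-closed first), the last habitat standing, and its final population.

Closure order: Cedarfen, Dunmere, Briarlake, Hollowpine
Last habitat: Ashgrove with 65 animals

Round 1: Ashgrove=6 Briarlake=8 Cedarfen=25 Dunmere=17 Hollowpine=9 → close Cedarfen (overflow 19)
  25÷4 = 6 each, +1 to first 1
Round 2: Ashgrove=13 Briarlake=14 Dunmere=23 Hollowpine=15 → close Dunmere (overflow 10)
  23÷3 = 7 each, +1 to first 2
Round 3: Ashgrove=21 Briarlake=22 Hollowpine=22 → close Briarlake (overflow 17)
  22÷2 = 11 each, +1 to first 0
Round 4: Ashgrove=32 Hollowpine=33 → close Hollowpine (overflow 26)
  33÷1 = 33 each, +1 to first 0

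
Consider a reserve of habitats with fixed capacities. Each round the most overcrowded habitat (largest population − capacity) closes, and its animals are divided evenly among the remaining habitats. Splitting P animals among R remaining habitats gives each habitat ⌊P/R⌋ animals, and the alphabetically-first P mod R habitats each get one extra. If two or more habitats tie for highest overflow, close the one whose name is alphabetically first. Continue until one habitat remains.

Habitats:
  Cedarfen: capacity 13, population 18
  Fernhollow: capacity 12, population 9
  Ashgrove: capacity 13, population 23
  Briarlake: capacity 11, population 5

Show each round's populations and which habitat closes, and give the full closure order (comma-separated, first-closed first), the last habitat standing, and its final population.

Round 1: Ashgrove=23 Briarlake=5 Cedarfen=18 Fernhollow=9 → close Ashgrove (overflow 10)
  23÷3 = 7 each, +1 to first 2
Round 2: Briarlake=13 Cedarfen=26 Fernhollow=16 → close Cedarfen (overflow 13)
  26÷2 = 13 each, +1 to first 0
Round 3: Briarlake=26 Fernhollow=29 → close Fernhollow (overflow 17)
  29÷1 = 29 each, +1 to first 0

Closure order: Ashgrove, Cedarfen, Fernhollow
Last habitat: Briarlake with 55 animals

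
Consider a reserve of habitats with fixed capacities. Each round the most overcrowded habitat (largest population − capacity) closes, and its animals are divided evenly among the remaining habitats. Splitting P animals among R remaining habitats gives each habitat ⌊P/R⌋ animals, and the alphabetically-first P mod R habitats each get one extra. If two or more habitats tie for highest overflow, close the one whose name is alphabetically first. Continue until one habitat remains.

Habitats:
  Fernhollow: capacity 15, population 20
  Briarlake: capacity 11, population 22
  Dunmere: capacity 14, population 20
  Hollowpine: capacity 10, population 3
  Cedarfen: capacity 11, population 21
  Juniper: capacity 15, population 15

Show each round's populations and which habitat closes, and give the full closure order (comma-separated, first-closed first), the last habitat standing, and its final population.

Closure order: Briarlake, Cedarfen, Dunmere, Fernhollow, Juniper
Last habitat: Hollowpine with 101 animals

Round 1: Briarlake=22 Cedarfen=21 Dunmere=20 Fernhollow=20 Hollowpine=3 Juniper=15 → close Briarlake (overflow 11)
  22÷5 = 4 each, +1 to first 2
Round 2: Cedarfen=26 Dunmere=25 Fernhollow=24 Hollowpine=7 Juniper=19 → close Cedarfen (overflow 15)
  26÷4 = 6 each, +1 to first 2
Round 3: Dunmere=32 Fernhollow=31 Hollowpine=13 Juniper=25 → close Dunmere (overflow 18)
  32÷3 = 10 each, +1 to first 2
Round 4: Fernhollow=42 Hollowpine=24 Juniper=35 → close Fernhollow (overflow 27)
  42÷2 = 21 each, +1 to first 0
Round 5: Hollowpine=45 Juniper=56 → close Juniper (overflow 41)
  56÷1 = 56 each, +1 to first 0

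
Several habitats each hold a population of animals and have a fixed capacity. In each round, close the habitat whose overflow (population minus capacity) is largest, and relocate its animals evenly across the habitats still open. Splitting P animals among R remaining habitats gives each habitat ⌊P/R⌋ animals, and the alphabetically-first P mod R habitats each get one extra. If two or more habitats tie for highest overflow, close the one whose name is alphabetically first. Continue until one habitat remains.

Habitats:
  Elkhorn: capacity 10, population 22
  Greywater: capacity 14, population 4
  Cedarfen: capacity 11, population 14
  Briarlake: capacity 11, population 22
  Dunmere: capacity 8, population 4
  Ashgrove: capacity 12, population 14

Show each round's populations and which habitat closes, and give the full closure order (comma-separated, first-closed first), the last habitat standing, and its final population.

Round 1: Ashgrove=14 Briarlake=22 Cedarfen=14 Dunmere=4 Elkhorn=22 Greywater=4 → close Elkhorn (overflow 12)
  22÷5 = 4 each, +1 to first 2
Round 2: Ashgrove=19 Briarlake=27 Cedarfen=18 Dunmere=8 Greywater=8 → close Briarlake (overflow 16)
  27÷4 = 6 each, +1 to first 3
Round 3: Ashgrove=26 Cedarfen=25 Dunmere=15 Greywater=14 → close Ashgrove (overflow 14)
  26÷3 = 8 each, +1 to first 2
Round 4: Cedarfen=34 Dunmere=24 Greywater=22 → close Cedarfen (overflow 23)
  34÷2 = 17 each, +1 to first 0
Round 5: Dunmere=41 Greywater=39 → close Dunmere (overflow 33)
  41÷1 = 41 each, +1 to first 0

Closure order: Elkhorn, Briarlake, Ashgrove, Cedarfen, Dunmere
Last habitat: Greywater with 80 animals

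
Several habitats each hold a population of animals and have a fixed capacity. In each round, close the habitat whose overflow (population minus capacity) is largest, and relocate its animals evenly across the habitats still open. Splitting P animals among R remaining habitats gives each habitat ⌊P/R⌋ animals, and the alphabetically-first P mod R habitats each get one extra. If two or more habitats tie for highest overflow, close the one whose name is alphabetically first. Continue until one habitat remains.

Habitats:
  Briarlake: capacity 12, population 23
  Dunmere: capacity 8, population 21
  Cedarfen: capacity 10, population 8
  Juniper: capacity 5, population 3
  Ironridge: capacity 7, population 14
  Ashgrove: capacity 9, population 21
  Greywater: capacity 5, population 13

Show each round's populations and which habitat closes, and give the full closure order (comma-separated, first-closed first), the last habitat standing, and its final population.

Closure order: Dunmere, Ashgrove, Briarlake, Greywater, Ironridge, Cedarfen
Last habitat: Juniper with 103 animals

Round 1: Ashgrove=21 Briarlake=23 Cedarfen=8 Dunmere=21 Greywater=13 Ironridge=14 Juniper=3 → close Dunmere (overflow 13)
  21÷6 = 3 each, +1 to first 3
Round 2: Ashgrove=25 Briarlake=27 Cedarfen=12 Greywater=16 Ironridge=17 Juniper=6 → close Ashgrove (overflow 16)
  25÷5 = 5 each, +1 to first 0
Round 3: Briarlake=32 Cedarfen=17 Greywater=21 Ironridge=22 Juniper=11 → close Briarlake (overflow 20)
  32÷4 = 8 each, +1 to first 0
Round 4: Cedarfen=25 Greywater=29 Ironridge=30 Juniper=19 → close Greywater (overflow 24)
  29÷3 = 9 each, +1 to first 2
Round 5: Cedarfen=35 Ironridge=40 Juniper=28 → close Ironridge (overflow 33)
  40÷2 = 20 each, +1 to first 0
Round 6: Cedarfen=55 Juniper=48 → close Cedarfen (overflow 45)
  55÷1 = 55 each, +1 to first 0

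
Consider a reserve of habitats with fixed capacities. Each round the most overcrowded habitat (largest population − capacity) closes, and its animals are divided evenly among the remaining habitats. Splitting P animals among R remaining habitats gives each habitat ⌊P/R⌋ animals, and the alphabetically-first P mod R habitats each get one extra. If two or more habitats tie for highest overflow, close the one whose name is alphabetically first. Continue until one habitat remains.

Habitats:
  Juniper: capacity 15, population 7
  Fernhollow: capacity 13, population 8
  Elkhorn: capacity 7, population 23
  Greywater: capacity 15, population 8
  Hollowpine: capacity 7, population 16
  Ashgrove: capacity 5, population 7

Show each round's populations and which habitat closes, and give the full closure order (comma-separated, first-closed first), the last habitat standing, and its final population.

Closure order: Elkhorn, Hollowpine, Ashgrove, Fernhollow, Greywater
Last habitat: Juniper with 69 animals

Round 1: Ashgrove=7 Elkhorn=23 Fernhollow=8 Greywater=8 Hollowpine=16 Juniper=7 → close Elkhorn (overflow 16)
  23÷5 = 4 each, +1 to first 3
Round 2: Ashgrove=12 Fernhollow=13 Greywater=13 Hollowpine=20 Juniper=11 → close Hollowpine (overflow 13)
  20÷4 = 5 each, +1 to first 0
Round 3: Ashgrove=17 Fernhollow=18 Greywater=18 Juniper=16 → close Ashgrove (overflow 12)
  17÷3 = 5 each, +1 to first 2
Round 4: Fernhollow=24 Greywater=24 Juniper=21 → close Fernhollow (overflow 11)
  24÷2 = 12 each, +1 to first 0
Round 5: Greywater=36 Juniper=33 → close Greywater (overflow 21)
  36÷1 = 36 each, +1 to first 0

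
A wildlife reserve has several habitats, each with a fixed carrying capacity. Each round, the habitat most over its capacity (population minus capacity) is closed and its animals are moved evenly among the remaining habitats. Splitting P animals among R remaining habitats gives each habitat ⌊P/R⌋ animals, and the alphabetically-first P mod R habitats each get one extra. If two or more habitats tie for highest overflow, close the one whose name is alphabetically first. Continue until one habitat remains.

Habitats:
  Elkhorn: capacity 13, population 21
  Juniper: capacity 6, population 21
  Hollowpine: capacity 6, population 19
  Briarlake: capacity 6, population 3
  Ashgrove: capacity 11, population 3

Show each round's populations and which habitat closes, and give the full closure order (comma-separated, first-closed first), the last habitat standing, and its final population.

Closure order: Juniper, Hollowpine, Elkhorn, Briarlake
Last habitat: Ashgrove with 67 animals

Round 1: Ashgrove=3 Briarlake=3 Elkhorn=21 Hollowpine=19 Juniper=21 → close Juniper (overflow 15)
  21÷4 = 5 each, +1 to first 1
Round 2: Ashgrove=9 Briarlake=8 Elkhorn=26 Hollowpine=24 → close Hollowpine (overflow 18)
  24÷3 = 8 each, +1 to first 0
Round 3: Ashgrove=17 Briarlake=16 Elkhorn=34 → close Elkhorn (overflow 21)
  34÷2 = 17 each, +1 to first 0
Round 4: Ashgrove=34 Briarlake=33 → close Briarlake (overflow 27)
  33÷1 = 33 each, +1 to first 0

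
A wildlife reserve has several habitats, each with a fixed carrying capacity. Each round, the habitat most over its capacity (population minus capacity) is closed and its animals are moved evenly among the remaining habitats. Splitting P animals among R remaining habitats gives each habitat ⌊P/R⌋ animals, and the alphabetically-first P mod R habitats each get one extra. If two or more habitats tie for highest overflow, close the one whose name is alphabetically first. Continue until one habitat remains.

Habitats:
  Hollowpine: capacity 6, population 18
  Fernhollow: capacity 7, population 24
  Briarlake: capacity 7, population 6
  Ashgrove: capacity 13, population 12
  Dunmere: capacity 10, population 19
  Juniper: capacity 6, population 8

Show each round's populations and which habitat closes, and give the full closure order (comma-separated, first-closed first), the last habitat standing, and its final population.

Closure order: Fernhollow, Hollowpine, Dunmere, Juniper, Ashgrove
Last habitat: Briarlake with 87 animals

Round 1: Ashgrove=12 Briarlake=6 Dunmere=19 Fernhollow=24 Hollowpine=18 Juniper=8 → close Fernhollow (overflow 17)
  24÷5 = 4 each, +1 to first 4
Round 2: Ashgrove=17 Briarlake=11 Dunmere=24 Hollowpine=23 Juniper=12 → close Hollowpine (overflow 17)
  23÷4 = 5 each, +1 to first 3
Round 3: Ashgrove=23 Briarlake=17 Dunmere=30 Juniper=17 → close Dunmere (overflow 20)
  30÷3 = 10 each, +1 to first 0
Round 4: Ashgrove=33 Briarlake=27 Juniper=27 → close Juniper (overflow 21)
  27÷2 = 13 each, +1 to first 1
Round 5: Ashgrove=47 Briarlake=40 → close Ashgrove (overflow 34)
  47÷1 = 47 each, +1 to first 0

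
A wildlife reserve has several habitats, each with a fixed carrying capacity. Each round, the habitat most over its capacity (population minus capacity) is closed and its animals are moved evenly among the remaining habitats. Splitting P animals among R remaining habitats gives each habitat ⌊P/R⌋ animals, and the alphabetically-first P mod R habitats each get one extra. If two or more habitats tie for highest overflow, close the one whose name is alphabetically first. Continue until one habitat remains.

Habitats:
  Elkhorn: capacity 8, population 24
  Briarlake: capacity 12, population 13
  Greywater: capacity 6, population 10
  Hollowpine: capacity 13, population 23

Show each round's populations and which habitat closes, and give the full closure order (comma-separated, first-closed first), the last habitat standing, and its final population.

Closure order: Elkhorn, Hollowpine, Greywater
Last habitat: Briarlake with 70 animals

Round 1: Briarlake=13 Elkhorn=24 Greywater=10 Hollowpine=23 → close Elkhorn (overflow 16)
  24÷3 = 8 each, +1 to first 0
Round 2: Briarlake=21 Greywater=18 Hollowpine=31 → close Hollowpine (overflow 18)
  31÷2 = 15 each, +1 to first 1
Round 3: Briarlake=37 Greywater=33 → close Greywater (overflow 27)
  33÷1 = 33 each, +1 to first 0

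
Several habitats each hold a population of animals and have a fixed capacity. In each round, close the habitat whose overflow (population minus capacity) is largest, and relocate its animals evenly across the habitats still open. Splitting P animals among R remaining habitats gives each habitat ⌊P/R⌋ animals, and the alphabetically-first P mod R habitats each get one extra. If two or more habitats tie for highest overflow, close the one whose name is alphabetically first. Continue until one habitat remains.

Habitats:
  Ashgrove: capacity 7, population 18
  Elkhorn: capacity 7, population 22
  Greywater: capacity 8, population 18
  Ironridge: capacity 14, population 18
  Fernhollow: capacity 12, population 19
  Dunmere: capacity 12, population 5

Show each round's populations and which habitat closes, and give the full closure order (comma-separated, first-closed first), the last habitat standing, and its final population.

Round 1: Ashgrove=18 Dunmere=5 Elkhorn=22 Fernhollow=19 Greywater=18 Ironridge=18 → close Elkhorn (overflow 15)
  22÷5 = 4 each, +1 to first 2
Round 2: Ashgrove=23 Dunmere=10 Fernhollow=23 Greywater=22 Ironridge=22 → close Ashgrove (overflow 16)
  23÷4 = 5 each, +1 to first 3
Round 3: Dunmere=16 Fernhollow=29 Greywater=28 Ironridge=27 → close Greywater (overflow 20)
  28÷3 = 9 each, +1 to first 1
Round 4: Dunmere=26 Fernhollow=38 Ironridge=36 → close Fernhollow (overflow 26)
  38÷2 = 19 each, +1 to first 0
Round 5: Dunmere=45 Ironridge=55 → close Ironridge (overflow 41)
  55÷1 = 55 each, +1 to first 0

Closure order: Elkhorn, Ashgrove, Greywater, Fernhollow, Ironridge
Last habitat: Dunmere with 100 animals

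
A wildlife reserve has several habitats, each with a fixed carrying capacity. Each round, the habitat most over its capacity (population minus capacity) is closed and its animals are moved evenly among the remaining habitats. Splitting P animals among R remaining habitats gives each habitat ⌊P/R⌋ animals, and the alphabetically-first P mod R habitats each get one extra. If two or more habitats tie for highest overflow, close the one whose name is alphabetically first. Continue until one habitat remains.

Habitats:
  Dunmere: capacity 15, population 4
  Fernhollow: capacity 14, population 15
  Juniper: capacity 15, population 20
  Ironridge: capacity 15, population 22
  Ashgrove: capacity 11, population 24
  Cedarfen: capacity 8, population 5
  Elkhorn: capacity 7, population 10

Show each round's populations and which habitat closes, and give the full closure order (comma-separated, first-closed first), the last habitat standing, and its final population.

Round 1: Ashgrove=24 Cedarfen=5 Dunmere=4 Elkhorn=10 Fernhollow=15 Ironridge=22 Juniper=20 → close Ashgrove (overflow 13)
  24÷6 = 4 each, +1 to first 0
Round 2: Cedarfen=9 Dunmere=8 Elkhorn=14 Fernhollow=19 Ironridge=26 Juniper=24 → close Ironridge (overflow 11)
  26÷5 = 5 each, +1 to first 1
Round 3: Cedarfen=15 Dunmere=13 Elkhorn=19 Fernhollow=24 Juniper=29 → close Juniper (overflow 14)
  29÷4 = 7 each, +1 to first 1
Round 4: Cedarfen=23 Dunmere=20 Elkhorn=26 Fernhollow=31 → close Elkhorn (overflow 19)
  26÷3 = 8 each, +1 to first 2
Round 5: Cedarfen=32 Dunmere=29 Fernhollow=39 → close Fernhollow (overflow 25)
  39÷2 = 19 each, +1 to first 1
Round 6: Cedarfen=52 Dunmere=48 → close Cedarfen (overflow 44)
  52÷1 = 52 each, +1 to first 0

Closure order: Ashgrove, Ironridge, Juniper, Elkhorn, Fernhollow, Cedarfen
Last habitat: Dunmere with 100 animals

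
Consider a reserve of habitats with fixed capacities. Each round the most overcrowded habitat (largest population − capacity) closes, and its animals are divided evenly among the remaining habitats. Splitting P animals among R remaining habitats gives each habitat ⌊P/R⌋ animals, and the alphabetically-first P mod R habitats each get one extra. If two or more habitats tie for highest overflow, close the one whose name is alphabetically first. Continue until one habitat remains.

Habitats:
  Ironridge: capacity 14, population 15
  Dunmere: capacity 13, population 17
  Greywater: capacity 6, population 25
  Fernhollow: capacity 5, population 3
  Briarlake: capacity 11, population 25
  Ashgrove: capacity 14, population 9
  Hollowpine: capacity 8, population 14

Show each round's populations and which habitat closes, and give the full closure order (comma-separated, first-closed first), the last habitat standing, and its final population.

Closure order: Greywater, Briarlake, Hollowpine, Dunmere, Ironridge, Fernhollow
Last habitat: Ashgrove with 108 animals

Round 1: Ashgrove=9 Briarlake=25 Dunmere=17 Fernhollow=3 Greywater=25 Hollowpine=14 Ironridge=15 → close Greywater (overflow 19)
  25÷6 = 4 each, +1 to first 1
Round 2: Ashgrove=14 Briarlake=29 Dunmere=21 Fernhollow=7 Hollowpine=18 Ironridge=19 → close Briarlake (overflow 18)
  29÷5 = 5 each, +1 to first 4
Round 3: Ashgrove=20 Dunmere=27 Fernhollow=13 Hollowpine=24 Ironridge=24 → close Hollowpine (overflow 16)
  24÷4 = 6 each, +1 to first 0
Round 4: Ashgrove=26 Dunmere=33 Fernhollow=19 Ironridge=30 → close Dunmere (overflow 20)
  33÷3 = 11 each, +1 to first 0
Round 5: Ashgrove=37 Fernhollow=30 Ironridge=41 → close Ironridge (overflow 27)
  41÷2 = 20 each, +1 to first 1
Round 6: Ashgrove=58 Fernhollow=50 → close Fernhollow (overflow 45)
  50÷1 = 50 each, +1 to first 0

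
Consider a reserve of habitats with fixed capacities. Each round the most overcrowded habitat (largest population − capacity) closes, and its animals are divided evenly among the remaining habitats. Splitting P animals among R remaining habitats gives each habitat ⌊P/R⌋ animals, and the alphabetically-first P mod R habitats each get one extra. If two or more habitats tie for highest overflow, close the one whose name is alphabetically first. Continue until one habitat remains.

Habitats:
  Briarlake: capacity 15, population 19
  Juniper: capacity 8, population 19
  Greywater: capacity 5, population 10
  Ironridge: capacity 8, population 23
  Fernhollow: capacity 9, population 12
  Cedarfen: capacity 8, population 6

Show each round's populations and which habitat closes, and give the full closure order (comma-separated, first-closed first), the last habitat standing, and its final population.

Closure order: Ironridge, Juniper, Briarlake, Fernhollow, Greywater
Last habitat: Cedarfen with 89 animals

Round 1: Briarlake=19 Cedarfen=6 Fernhollow=12 Greywater=10 Ironridge=23 Juniper=19 → close Ironridge (overflow 15)
  23÷5 = 4 each, +1 to first 3
Round 2: Briarlake=24 Cedarfen=11 Fernhollow=17 Greywater=14 Juniper=23 → close Juniper (overflow 15)
  23÷4 = 5 each, +1 to first 3
Round 3: Briarlake=30 Cedarfen=17 Fernhollow=23 Greywater=19 → close Briarlake (overflow 15)
  30÷3 = 10 each, +1 to first 0
Round 4: Cedarfen=27 Fernhollow=33 Greywater=29 → close Fernhollow (overflow 24)
  33÷2 = 16 each, +1 to first 1
Round 5: Cedarfen=44 Greywater=45 → close Greywater (overflow 40)
  45÷1 = 45 each, +1 to first 0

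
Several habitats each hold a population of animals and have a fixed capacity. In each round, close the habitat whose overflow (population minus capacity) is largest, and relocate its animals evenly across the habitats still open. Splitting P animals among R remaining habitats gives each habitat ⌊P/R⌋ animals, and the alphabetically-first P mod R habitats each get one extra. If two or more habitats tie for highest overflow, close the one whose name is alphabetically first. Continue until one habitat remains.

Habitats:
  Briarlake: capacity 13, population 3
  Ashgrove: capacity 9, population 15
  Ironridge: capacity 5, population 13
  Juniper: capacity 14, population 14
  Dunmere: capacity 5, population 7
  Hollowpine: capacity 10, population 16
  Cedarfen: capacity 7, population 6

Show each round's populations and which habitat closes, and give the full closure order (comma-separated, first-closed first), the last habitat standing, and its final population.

Closure order: Ironridge, Ashgrove, Hollowpine, Dunmere, Cedarfen, Juniper
Last habitat: Briarlake with 74 animals

Round 1: Ashgrove=15 Briarlake=3 Cedarfen=6 Dunmere=7 Hollowpine=16 Ironridge=13 Juniper=14 → close Ironridge (overflow 8)
  13÷6 = 2 each, +1 to first 1
Round 2: Ashgrove=18 Briarlake=5 Cedarfen=8 Dunmere=9 Hollowpine=18 Juniper=16 → close Ashgrove (overflow 9)
  18÷5 = 3 each, +1 to first 3
Round 3: Briarlake=9 Cedarfen=12 Dunmere=13 Hollowpine=21 Juniper=19 → close Hollowpine (overflow 11)
  21÷4 = 5 each, +1 to first 1
Round 4: Briarlake=15 Cedarfen=17 Dunmere=18 Juniper=24 → close Dunmere (overflow 13)
  18÷3 = 6 each, +1 to first 0
Round 5: Briarlake=21 Cedarfen=23 Juniper=30 → close Cedarfen (overflow 16)
  23÷2 = 11 each, +1 to first 1
Round 6: Briarlake=33 Juniper=41 → close Juniper (overflow 27)
  41÷1 = 41 each, +1 to first 0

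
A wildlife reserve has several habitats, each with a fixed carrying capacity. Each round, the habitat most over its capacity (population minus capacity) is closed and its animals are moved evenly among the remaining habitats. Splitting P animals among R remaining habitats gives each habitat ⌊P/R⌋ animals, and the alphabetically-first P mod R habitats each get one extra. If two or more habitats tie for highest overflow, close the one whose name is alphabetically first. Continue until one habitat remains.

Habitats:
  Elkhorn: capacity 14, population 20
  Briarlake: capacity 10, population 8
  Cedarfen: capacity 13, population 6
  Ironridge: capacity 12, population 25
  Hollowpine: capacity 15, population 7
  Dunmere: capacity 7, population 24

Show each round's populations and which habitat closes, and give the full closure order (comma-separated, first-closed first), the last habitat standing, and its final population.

Closure order: Dunmere, Ironridge, Elkhorn, Briarlake, Cedarfen
Last habitat: Hollowpine with 90 animals

Round 1: Briarlake=8 Cedarfen=6 Dunmere=24 Elkhorn=20 Hollowpine=7 Ironridge=25 → close Dunmere (overflow 17)
  24÷5 = 4 each, +1 to first 4
Round 2: Briarlake=13 Cedarfen=11 Elkhorn=25 Hollowpine=12 Ironridge=29 → close Ironridge (overflow 17)
  29÷4 = 7 each, +1 to first 1
Round 3: Briarlake=21 Cedarfen=18 Elkhorn=32 Hollowpine=19 → close Elkhorn (overflow 18)
  32÷3 = 10 each, +1 to first 2
Round 4: Briarlake=32 Cedarfen=29 Hollowpine=29 → close Briarlake (overflow 22)
  32÷2 = 16 each, +1 to first 0
Round 5: Cedarfen=45 Hollowpine=45 → close Cedarfen (overflow 32)
  45÷1 = 45 each, +1 to first 0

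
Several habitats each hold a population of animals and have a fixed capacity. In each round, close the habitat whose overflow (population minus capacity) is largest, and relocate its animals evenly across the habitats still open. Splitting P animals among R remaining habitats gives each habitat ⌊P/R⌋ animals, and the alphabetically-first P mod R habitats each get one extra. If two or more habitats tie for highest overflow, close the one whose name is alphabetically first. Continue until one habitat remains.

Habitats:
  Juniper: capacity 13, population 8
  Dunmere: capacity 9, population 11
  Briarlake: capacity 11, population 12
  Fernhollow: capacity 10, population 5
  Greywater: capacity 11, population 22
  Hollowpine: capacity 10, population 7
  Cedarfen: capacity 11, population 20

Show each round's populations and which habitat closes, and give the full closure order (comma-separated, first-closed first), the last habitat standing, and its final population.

Round 1: Briarlake=12 Cedarfen=20 Dunmere=11 Fernhollow=5 Greywater=22 Hollowpine=7 Juniper=8 → close Greywater (overflow 11)
  22÷6 = 3 each, +1 to first 4
Round 2: Briarlake=16 Cedarfen=24 Dunmere=15 Fernhollow=9 Hollowpine=10 Juniper=11 → close Cedarfen (overflow 13)
  24÷5 = 4 each, +1 to first 4
Round 3: Briarlake=21 Dunmere=20 Fernhollow=14 Hollowpine=15 Juniper=15 → close Dunmere (overflow 11)
  20÷4 = 5 each, +1 to first 0
Round 4: Briarlake=26 Fernhollow=19 Hollowpine=20 Juniper=20 → close Briarlake (overflow 15)
  26÷3 = 8 each, +1 to first 2
Round 5: Fernhollow=28 Hollowpine=29 Juniper=28 → close Hollowpine (overflow 19)
  29÷2 = 14 each, +1 to first 1
Round 6: Fernhollow=43 Juniper=42 → close Fernhollow (overflow 33)
  43÷1 = 43 each, +1 to first 0

Closure order: Greywater, Cedarfen, Dunmere, Briarlake, Hollowpine, Fernhollow
Last habitat: Juniper with 85 animals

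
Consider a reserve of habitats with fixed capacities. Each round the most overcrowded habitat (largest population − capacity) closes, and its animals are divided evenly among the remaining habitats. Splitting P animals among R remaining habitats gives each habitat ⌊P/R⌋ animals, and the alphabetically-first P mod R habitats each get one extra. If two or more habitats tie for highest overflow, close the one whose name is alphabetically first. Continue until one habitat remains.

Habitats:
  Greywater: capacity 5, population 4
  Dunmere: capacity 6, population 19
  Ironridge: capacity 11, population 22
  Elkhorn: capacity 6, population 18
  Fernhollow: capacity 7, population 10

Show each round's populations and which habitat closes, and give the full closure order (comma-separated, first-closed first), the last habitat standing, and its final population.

Closure order: Dunmere, Elkhorn, Ironridge, Fernhollow
Last habitat: Greywater with 73 animals

Round 1: Dunmere=19 Elkhorn=18 Fernhollow=10 Greywater=4 Ironridge=22 → close Dunmere (overflow 13)
  19÷4 = 4 each, +1 to first 3
Round 2: Elkhorn=23 Fernhollow=15 Greywater=9 Ironridge=26 → close Elkhorn (overflow 17)
  23÷3 = 7 each, +1 to first 2
Round 3: Fernhollow=23 Greywater=17 Ironridge=33 → close Ironridge (overflow 22)
  33÷2 = 16 each, +1 to first 1
Round 4: Fernhollow=40 Greywater=33 → close Fernhollow (overflow 33)
  40÷1 = 40 each, +1 to first 0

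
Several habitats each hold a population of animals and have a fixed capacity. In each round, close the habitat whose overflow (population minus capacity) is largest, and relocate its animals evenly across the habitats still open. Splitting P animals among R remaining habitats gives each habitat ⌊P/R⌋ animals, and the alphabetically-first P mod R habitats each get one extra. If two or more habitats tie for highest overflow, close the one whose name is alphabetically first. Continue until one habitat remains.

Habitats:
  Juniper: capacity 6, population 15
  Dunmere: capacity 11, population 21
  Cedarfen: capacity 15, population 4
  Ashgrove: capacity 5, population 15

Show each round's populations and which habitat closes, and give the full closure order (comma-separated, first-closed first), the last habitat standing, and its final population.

Closure order: Ashgrove, Dunmere, Juniper
Last habitat: Cedarfen with 55 animals

Round 1: Ashgrove=15 Cedarfen=4 Dunmere=21 Juniper=15 → close Ashgrove (overflow 10)
  15÷3 = 5 each, +1 to first 0
Round 2: Cedarfen=9 Dunmere=26 Juniper=20 → close Dunmere (overflow 15)
  26÷2 = 13 each, +1 to first 0
Round 3: Cedarfen=22 Juniper=33 → close Juniper (overflow 27)
  33÷1 = 33 each, +1 to first 0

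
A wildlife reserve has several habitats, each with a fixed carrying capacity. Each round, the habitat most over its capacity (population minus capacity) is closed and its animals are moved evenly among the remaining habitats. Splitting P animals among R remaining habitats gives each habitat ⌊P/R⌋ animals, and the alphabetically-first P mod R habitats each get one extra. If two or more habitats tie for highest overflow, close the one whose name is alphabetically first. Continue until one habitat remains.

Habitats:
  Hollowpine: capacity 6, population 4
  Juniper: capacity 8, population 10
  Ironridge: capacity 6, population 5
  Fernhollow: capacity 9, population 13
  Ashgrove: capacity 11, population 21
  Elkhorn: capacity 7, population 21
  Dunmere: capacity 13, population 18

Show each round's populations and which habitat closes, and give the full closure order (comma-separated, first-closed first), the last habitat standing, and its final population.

Closure order: Elkhorn, Ashgrove, Dunmere, Fernhollow, Juniper, Hollowpine
Last habitat: Ironridge with 92 animals

Round 1: Ashgrove=21 Dunmere=18 Elkhorn=21 Fernhollow=13 Hollowpine=4 Ironridge=5 Juniper=10 → close Elkhorn (overflow 14)
  21÷6 = 3 each, +1 to first 3
Round 2: Ashgrove=25 Dunmere=22 Fernhollow=17 Hollowpine=7 Ironridge=8 Juniper=13 → close Ashgrove (overflow 14)
  25÷5 = 5 each, +1 to first 0
Round 3: Dunmere=27 Fernhollow=22 Hollowpine=12 Ironridge=13 Juniper=18 → close Dunmere (overflow 14)
  27÷4 = 6 each, +1 to first 3
Round 4: Fernhollow=29 Hollowpine=19 Ironridge=20 Juniper=24 → close Fernhollow (overflow 20)
  29÷3 = 9 each, +1 to first 2
Round 5: Hollowpine=29 Ironridge=30 Juniper=33 → close Juniper (overflow 25)
  33÷2 = 16 each, +1 to first 1
Round 6: Hollowpine=46 Ironridge=46 → close Hollowpine (overflow 40)
  46÷1 = 46 each, +1 to first 0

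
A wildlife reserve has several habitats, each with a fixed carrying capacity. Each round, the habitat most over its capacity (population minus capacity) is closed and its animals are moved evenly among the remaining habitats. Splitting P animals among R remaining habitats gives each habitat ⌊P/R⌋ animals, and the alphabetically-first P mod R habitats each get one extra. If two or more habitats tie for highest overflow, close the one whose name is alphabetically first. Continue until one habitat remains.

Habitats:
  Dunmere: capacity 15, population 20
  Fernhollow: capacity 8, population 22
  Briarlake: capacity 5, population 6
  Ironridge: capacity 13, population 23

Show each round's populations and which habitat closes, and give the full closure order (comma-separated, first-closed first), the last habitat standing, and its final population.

Closure order: Fernhollow, Ironridge, Dunmere
Last habitat: Briarlake with 71 animals

Round 1: Briarlake=6 Dunmere=20 Fernhollow=22 Ironridge=23 → close Fernhollow (overflow 14)
  22÷3 = 7 each, +1 to first 1
Round 2: Briarlake=14 Dunmere=27 Ironridge=30 → close Ironridge (overflow 17)
  30÷2 = 15 each, +1 to first 0
Round 3: Briarlake=29 Dunmere=42 → close Dunmere (overflow 27)
  42÷1 = 42 each, +1 to first 0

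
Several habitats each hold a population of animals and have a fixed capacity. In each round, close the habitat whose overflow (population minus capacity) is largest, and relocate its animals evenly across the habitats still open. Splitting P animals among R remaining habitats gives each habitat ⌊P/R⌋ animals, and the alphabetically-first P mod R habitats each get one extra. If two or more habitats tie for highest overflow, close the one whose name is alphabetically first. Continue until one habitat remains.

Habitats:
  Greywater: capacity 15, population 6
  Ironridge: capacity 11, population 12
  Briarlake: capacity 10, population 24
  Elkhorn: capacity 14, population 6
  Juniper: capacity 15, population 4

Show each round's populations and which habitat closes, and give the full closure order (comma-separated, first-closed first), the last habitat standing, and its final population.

Round 1: Briarlake=24 Elkhorn=6 Greywater=6 Ironridge=12 Juniper=4 → close Briarlake (overflow 14)
  24÷4 = 6 each, +1 to first 0
Round 2: Elkhorn=12 Greywater=12 Ironridge=18 Juniper=10 → close Ironridge (overflow 7)
  18÷3 = 6 each, +1 to first 0
Round 3: Elkhorn=18 Greywater=18 Juniper=16 → close Elkhorn (overflow 4)
  18÷2 = 9 each, +1 to first 0
Round 4: Greywater=27 Juniper=25 → close Greywater (overflow 12)
  27÷1 = 27 each, +1 to first 0

Closure order: Briarlake, Ironridge, Elkhorn, Greywater
Last habitat: Juniper with 52 animals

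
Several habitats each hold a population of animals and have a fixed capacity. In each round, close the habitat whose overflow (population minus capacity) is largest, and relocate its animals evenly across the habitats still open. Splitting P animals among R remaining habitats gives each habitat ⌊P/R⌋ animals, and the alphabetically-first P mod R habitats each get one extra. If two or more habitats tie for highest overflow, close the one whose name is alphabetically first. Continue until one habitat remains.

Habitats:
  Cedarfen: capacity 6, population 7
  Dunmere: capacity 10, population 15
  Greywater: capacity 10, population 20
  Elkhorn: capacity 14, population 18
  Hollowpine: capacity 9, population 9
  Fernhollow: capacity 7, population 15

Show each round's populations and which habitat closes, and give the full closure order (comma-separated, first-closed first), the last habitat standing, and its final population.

Round 1: Cedarfen=7 Dunmere=15 Elkhorn=18 Fernhollow=15 Greywater=20 Hollowpine=9 → close Greywater (overflow 10)
  20÷5 = 4 each, +1 to first 0
Round 2: Cedarfen=11 Dunmere=19 Elkhorn=22 Fernhollow=19 Hollowpine=13 → close Fernhollow (overflow 12)
  19÷4 = 4 each, +1 to first 3
Round 3: Cedarfen=16 Dunmere=24 Elkhorn=27 Hollowpine=17 → close Dunmere (overflow 14)
  24÷3 = 8 each, +1 to first 0
Round 4: Cedarfen=24 Elkhorn=35 Hollowpine=25 → close Elkhorn (overflow 21)
  35÷2 = 17 each, +1 to first 1
Round 5: Cedarfen=42 Hollowpine=42 → close Cedarfen (overflow 36)
  42÷1 = 42 each, +1 to first 0

Closure order: Greywater, Fernhollow, Dunmere, Elkhorn, Cedarfen
Last habitat: Hollowpine with 84 animals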